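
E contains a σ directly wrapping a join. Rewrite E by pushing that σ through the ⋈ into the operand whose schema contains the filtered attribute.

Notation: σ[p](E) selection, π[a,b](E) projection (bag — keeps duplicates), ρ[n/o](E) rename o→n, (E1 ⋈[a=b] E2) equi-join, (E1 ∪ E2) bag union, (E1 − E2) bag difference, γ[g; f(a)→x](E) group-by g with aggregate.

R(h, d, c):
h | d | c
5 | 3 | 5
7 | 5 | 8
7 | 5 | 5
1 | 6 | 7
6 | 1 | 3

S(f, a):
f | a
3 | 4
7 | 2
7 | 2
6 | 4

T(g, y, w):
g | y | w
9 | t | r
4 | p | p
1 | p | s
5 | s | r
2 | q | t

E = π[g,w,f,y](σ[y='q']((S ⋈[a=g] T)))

σ filters on y, owned by the right side.
E' = π[g,w,f,y]((S ⋈[a=g] σ[y='q'](T)))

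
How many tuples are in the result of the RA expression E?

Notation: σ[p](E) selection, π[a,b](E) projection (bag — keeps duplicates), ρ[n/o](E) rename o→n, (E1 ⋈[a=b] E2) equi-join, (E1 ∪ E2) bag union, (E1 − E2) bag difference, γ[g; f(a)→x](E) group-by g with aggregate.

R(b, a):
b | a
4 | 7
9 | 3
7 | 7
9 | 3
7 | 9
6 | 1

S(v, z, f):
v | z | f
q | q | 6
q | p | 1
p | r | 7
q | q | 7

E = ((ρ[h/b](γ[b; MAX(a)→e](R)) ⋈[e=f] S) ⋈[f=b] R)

Subexpression sizes:
  R → 6
  γ[b; MAX(a)→e](R) → 4
  ρ[h/b](γ[b; MAX(a)→e](R)) → 4
  S → 4
  (ρ[h/b](γ[b; MAX(a)→e](R)) ⋈[e=f] S) → 3
  R → 6
  ((ρ[h/b](γ[b; MAX(a)→e](R)) ⋈[e=f] S) ⋈[f=b] R) → 4

|E| = 4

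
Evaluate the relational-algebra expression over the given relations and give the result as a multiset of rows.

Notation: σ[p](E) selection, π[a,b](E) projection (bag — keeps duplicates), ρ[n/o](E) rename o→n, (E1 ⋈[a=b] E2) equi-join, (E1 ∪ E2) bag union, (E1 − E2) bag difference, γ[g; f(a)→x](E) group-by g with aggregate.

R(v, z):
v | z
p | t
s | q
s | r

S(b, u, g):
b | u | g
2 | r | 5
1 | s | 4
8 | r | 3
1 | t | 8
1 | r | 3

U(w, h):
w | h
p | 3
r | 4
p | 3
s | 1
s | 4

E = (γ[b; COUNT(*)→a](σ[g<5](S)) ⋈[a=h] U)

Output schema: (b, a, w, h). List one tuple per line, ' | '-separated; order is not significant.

Row counts bottom-up:
  S → 5
  σ[g<5](S) → 3
  γ[b; COUNT(*)→a](σ[g<5](S)) → 2
  U → 5
  (γ[b; COUNT(*)→a](σ[g<5](S)) ⋈[a=h] U) → 1

== RESULT ==
b | a | w | h
8 | 1 | s | 1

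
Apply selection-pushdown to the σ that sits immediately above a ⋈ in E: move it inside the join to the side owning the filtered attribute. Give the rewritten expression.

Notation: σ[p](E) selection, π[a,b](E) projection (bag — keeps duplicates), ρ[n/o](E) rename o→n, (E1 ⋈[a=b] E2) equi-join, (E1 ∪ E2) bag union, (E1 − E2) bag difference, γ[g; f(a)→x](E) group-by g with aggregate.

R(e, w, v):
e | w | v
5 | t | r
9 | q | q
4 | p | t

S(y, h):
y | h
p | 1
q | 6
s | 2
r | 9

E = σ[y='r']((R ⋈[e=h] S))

σ filters on y, owned by the right side.
E' = (R ⋈[e=h] σ[y='r'](S))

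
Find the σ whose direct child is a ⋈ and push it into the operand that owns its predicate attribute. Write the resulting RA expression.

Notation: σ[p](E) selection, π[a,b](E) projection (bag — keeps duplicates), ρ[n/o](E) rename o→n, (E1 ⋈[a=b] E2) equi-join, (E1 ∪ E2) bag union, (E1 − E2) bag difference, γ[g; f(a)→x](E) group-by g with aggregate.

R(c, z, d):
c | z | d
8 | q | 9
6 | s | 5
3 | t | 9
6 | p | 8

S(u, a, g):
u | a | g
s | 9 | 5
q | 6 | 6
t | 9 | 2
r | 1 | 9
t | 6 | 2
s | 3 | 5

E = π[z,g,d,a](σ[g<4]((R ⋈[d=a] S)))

σ filters on g, owned by the right side.
E' = π[z,g,d,a]((R ⋈[d=a] σ[g<4](S)))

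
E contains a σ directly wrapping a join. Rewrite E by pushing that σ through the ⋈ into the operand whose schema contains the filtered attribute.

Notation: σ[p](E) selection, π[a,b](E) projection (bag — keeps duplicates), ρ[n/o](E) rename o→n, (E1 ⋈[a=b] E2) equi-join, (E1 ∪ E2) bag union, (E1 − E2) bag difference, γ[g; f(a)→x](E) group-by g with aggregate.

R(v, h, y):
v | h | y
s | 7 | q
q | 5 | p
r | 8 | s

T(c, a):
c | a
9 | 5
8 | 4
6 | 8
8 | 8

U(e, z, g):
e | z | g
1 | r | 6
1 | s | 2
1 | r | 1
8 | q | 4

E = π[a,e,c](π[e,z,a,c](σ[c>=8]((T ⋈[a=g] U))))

σ filters on c, owned by the left side.
E' = π[a,e,c](π[e,z,a,c]((σ[c>=8](T) ⋈[a=g] U)))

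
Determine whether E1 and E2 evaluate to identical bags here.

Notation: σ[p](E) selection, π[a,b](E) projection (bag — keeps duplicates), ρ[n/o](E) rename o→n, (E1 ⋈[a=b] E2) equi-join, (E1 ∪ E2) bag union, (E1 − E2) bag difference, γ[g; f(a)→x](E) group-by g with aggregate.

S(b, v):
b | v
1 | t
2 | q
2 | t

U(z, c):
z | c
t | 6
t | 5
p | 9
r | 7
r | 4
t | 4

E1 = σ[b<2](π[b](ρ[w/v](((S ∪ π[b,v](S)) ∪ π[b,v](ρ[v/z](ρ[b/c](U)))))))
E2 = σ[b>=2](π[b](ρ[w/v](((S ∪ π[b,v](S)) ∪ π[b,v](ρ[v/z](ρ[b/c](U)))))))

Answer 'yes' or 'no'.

E1 stepwise |·|:
  S → 3
  S → 3
  π[b,v](S) → 3
  (S ∪ π[b,v](S)) → 6
  U → 6
  ρ[b/c](U) → 6
  ρ[v/z](ρ[b/c](U)) → 6
  π[b,v](ρ[v/z](ρ[b/c](U))) → 6
  ((S ∪ π[b,v](S)) ∪ π[b,v](ρ[v/z](ρ[b/c](U)))) → 12
  ρ[w/v](((S ∪ π[b,v](S)) ∪ π[b,v](ρ[v/z](ρ[b/c](U))))) → 12
  π[b](ρ[w/v](((S ∪ π[b,v](S)) ∪ π[b,v](ρ[v/z](ρ[b/c](U)))))) → 12
  σ[b<2](π[b](ρ[w/v](((S ∪ π[b,v](S)) ∪ π[b,v](ρ[v/z](ρ[b/c](U))))))) → 2
E2 stepwise |·|:
  S → 3
  S → 3
  π[b,v](S) → 3
  (S ∪ π[b,v](S)) → 6
  U → 6
  ρ[b/c](U) → 6
  ρ[v/z](ρ[b/c](U)) → 6
  π[b,v](ρ[v/z](ρ[b/c](U))) → 6
  ((S ∪ π[b,v](S)) ∪ π[b,v](ρ[v/z](ρ[b/c](U)))) → 12
  ρ[w/v](((S ∪ π[b,v](S)) ∪ π[b,v](ρ[v/z](ρ[b/c](U))))) → 12
  π[b](ρ[w/v](((S ∪ π[b,v](S)) ∪ π[b,v](ρ[v/z](ρ[b/c](U)))))) → 12
  σ[b>=2](π[b](ρ[w/v](((S ∪ π[b,v](S)) ∪ π[b,v](ρ[v/z](ρ[b/c](U))))))) → 10

E1 result:
b
1
1
E2 result:
b
2
2
2
2
4
4
5
6
7
9
Witness: (6,) appears 0× in E1 but 1× in E2.

no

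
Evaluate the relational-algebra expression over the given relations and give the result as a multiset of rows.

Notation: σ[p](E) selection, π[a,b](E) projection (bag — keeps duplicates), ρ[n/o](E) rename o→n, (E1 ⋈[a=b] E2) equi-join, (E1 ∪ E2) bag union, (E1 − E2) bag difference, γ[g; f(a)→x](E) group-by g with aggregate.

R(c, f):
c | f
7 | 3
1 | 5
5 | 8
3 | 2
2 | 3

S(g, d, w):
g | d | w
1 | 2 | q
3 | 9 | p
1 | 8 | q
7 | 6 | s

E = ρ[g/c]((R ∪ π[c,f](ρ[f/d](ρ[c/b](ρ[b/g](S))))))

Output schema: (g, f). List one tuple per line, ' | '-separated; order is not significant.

Subexpression sizes:
  R → 5
  S → 4
  ρ[b/g](S) → 4
  ρ[c/b](ρ[b/g](S)) → 4
  ρ[f/d](ρ[c/b](ρ[b/g](S))) → 4
  π[c,f](ρ[f/d](ρ[c/b](ρ[b/g](S)))) → 4
  (R ∪ π[c,f](ρ[f/d](ρ[c/b](ρ[b/g](S))))) → 9
  ρ[g/c]((R ∪ π[c,f](ρ[f/d](ρ[c/b](ρ[b/g](S)))))) → 9

== RESULT ==
g | f
1 | 2
1 | 5
1 | 8
2 | 3
3 | 2
3 | 9
5 | 8
7 | 3
7 | 6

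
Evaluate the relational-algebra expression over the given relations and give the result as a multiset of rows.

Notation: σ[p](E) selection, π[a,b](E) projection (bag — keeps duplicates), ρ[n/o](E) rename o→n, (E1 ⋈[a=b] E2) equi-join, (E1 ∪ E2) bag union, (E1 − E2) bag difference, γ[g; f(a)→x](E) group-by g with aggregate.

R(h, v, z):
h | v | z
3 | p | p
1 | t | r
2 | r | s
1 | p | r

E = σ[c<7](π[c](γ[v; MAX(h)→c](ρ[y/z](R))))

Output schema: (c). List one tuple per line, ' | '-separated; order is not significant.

Stepwise |·|:
  R → 4
  ρ[y/z](R) → 4
  γ[v; MAX(h)→c](ρ[y/z](R)) → 3
  π[c](γ[v; MAX(h)→c](ρ[y/z](R))) → 3
  σ[c<7](π[c](γ[v; MAX(h)→c](ρ[y/z](R)))) → 3

== RESULT ==
c
1
2
3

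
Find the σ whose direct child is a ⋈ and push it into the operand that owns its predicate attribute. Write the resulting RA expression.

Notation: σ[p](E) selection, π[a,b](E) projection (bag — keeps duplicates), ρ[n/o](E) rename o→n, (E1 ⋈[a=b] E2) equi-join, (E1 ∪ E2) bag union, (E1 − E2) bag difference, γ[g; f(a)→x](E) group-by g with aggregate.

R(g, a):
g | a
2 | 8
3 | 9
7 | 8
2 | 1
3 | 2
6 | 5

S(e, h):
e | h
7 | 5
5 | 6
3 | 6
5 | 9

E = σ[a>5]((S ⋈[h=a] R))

σ filters on a, owned by the right side.
E' = (S ⋈[h=a] σ[a>5](R))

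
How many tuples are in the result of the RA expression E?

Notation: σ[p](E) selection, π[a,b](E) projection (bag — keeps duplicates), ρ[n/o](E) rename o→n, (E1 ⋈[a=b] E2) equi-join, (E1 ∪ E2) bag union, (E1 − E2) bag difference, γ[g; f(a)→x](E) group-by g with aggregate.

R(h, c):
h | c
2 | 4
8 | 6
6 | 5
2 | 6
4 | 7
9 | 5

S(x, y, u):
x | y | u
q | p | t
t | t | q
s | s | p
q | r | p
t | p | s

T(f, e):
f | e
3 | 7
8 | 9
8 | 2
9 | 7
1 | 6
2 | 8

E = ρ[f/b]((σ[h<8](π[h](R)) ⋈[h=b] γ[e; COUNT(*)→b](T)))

Subexpression sizes:
  R → 6
  π[h](R) → 6
  σ[h<8](π[h](R)) → 4
  T → 6
  γ[e; COUNT(*)→b](T) → 5
  (σ[h<8](π[h](R)) ⋈[h=b] γ[e; COUNT(*)→b](T)) → 2
  ρ[f/b]((σ[h<8](π[h](R)) ⋈[h=b] γ[e; COUNT(*)→b](T))) → 2

|E| = 2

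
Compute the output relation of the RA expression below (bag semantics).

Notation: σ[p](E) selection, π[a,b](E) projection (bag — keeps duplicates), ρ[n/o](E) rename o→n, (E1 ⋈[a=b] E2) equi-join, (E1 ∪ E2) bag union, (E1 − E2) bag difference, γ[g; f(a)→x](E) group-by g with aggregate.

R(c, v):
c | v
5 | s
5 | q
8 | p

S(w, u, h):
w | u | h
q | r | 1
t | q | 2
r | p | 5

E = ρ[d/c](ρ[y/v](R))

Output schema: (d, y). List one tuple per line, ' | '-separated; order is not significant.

Subexpression sizes:
  R → 3
  ρ[y/v](R) → 3
  ρ[d/c](ρ[y/v](R)) → 3

== RESULT ==
d | y
5 | q
5 | s
8 | p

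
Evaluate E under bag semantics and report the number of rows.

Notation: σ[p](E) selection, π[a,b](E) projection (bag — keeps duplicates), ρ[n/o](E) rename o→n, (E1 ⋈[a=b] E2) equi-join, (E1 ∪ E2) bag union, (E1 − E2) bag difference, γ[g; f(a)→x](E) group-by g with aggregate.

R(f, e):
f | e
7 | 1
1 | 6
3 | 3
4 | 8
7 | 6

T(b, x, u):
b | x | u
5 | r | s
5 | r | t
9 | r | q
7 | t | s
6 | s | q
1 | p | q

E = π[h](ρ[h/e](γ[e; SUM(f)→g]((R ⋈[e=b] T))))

Stepwise |·|:
  R → 5
  T → 6
  (R ⋈[e=b] T) → 3
  γ[e; SUM(f)→g]((R ⋈[e=b] T)) → 2
  ρ[h/e](γ[e; SUM(f)→g]((R ⋈[e=b] T))) → 2
  π[h](ρ[h/e](γ[e; SUM(f)→g]((R ⋈[e=b] T)))) → 2

|E| = 2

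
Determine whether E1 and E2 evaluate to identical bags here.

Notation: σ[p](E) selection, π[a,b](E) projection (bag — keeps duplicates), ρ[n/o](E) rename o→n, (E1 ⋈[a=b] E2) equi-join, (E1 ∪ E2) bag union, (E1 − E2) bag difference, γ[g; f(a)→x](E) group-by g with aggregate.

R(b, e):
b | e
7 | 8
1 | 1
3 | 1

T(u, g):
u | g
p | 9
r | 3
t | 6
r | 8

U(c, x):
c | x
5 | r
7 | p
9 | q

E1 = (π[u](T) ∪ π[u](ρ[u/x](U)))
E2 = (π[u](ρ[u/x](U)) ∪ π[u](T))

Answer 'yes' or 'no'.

E1 row counts bottom-up:
  T → 4
  π[u](T) → 4
  U → 3
  ρ[u/x](U) → 3
  π[u](ρ[u/x](U)) → 3
  (π[u](T) ∪ π[u](ρ[u/x](U))) → 7
E2 row counts bottom-up:
  U → 3
  ρ[u/x](U) → 3
  π[u](ρ[u/x](U)) → 3
  T → 4
  π[u](T) → 4
  (π[u](ρ[u/x](U)) ∪ π[u](T)) → 7

E1 and E2 produce the same multiset:
u
p
p
q
r
r
r
t

yes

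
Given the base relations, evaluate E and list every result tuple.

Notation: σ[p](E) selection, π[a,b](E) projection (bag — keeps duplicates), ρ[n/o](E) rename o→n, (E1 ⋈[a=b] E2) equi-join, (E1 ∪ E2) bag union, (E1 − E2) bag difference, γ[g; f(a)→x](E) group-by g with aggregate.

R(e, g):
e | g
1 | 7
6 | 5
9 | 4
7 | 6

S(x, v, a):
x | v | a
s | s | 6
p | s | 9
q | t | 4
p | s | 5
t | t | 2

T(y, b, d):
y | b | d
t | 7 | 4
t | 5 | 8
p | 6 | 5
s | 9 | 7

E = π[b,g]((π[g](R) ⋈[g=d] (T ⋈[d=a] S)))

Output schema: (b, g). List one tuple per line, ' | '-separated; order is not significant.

Stepwise |·|:
  R → 4
  π[g](R) → 4
  T → 4
  S → 5
  (T ⋈[d=a] S) → 2
  (π[g](R) ⋈[g=d] (T ⋈[d=a] S)) → 2
  π[b,g]((π[g](R) ⋈[g=d] (T ⋈[d=a] S))) → 2

== RESULT ==
b | g
6 | 5
7 | 4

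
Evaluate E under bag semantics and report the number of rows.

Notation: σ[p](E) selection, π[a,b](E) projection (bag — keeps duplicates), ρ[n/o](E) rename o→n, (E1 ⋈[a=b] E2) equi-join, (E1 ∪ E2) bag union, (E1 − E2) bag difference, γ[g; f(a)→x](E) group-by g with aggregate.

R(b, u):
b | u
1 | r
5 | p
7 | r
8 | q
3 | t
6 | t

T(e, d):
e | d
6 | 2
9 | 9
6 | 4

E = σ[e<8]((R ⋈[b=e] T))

Stepwise |·|:
  R → 6
  T → 3
  (R ⋈[b=e] T) → 2
  σ[e<8]((R ⋈[b=e] T)) → 2

|E| = 2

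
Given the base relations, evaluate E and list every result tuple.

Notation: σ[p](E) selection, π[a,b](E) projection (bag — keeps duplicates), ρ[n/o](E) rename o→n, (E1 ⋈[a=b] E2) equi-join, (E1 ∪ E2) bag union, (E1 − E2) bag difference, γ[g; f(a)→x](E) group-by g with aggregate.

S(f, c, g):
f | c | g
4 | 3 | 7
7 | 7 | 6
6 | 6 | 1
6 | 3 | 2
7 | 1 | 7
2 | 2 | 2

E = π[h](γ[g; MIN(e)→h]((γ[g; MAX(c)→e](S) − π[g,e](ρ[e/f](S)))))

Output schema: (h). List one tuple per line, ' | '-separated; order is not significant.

Row counts bottom-up:
  S → 6
  γ[g; MAX(c)→e](S) → 4
  S → 6
  ρ[e/f](S) → 6
  π[g,e](ρ[e/f](S)) → 6
  (γ[g; MAX(c)→e](S) − π[g,e](ρ[e/f](S))) → 2
  γ[g; MIN(e)→h]((γ[g; MAX(c)→e](S) − π[g,e](ρ[e/f](S)))) → 2
  π[h](γ[g; MIN(e)→h]((γ[g; MAX(c)→e](S) − π[g,e](ρ[e/f](S))))) → 2

== RESULT ==
h
3
3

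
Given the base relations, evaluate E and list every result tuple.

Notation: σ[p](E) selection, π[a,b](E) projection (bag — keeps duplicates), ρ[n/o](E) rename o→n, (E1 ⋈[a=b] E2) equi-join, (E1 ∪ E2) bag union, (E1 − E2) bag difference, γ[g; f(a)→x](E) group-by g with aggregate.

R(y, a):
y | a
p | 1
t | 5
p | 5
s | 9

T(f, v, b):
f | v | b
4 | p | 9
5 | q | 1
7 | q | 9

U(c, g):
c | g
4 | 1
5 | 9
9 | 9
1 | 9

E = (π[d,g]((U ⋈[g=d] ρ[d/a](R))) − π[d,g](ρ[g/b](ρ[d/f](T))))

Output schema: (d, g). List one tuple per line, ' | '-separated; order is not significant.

Stepwise |·|:
  U → 4
  R → 4
  ρ[d/a](R) → 4
  (U ⋈[g=d] ρ[d/a](R)) → 4
  π[d,g]((U ⋈[g=d] ρ[d/a](R))) → 4
  T → 3
  ρ[d/f](T) → 3
  ρ[g/b](ρ[d/f](T)) → 3
  π[d,g](ρ[g/b](ρ[d/f](T))) → 3
  (π[d,g]((U ⋈[g=d] ρ[d/a](R))) − π[d,g](ρ[g/b](ρ[d/f](T)))) → 4

== RESULT ==
d | g
1 | 1
9 | 9
9 | 9
9 | 9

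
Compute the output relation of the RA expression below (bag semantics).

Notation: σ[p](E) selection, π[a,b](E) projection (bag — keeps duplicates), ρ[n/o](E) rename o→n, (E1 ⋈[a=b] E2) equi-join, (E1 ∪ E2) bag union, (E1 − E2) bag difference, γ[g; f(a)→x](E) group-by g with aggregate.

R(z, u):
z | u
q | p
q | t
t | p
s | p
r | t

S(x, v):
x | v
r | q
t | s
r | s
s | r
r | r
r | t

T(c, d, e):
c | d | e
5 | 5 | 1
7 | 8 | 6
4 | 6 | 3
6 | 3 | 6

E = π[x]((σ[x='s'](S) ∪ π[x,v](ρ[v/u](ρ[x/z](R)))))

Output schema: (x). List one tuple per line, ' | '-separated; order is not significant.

Row counts bottom-up:
  S → 6
  σ[x='s'](S) → 1
  R → 5
  ρ[x/z](R) → 5
  ρ[v/u](ρ[x/z](R)) → 5
  π[x,v](ρ[v/u](ρ[x/z](R))) → 5
  (σ[x='s'](S) ∪ π[x,v](ρ[v/u](ρ[x/z](R)))) → 6
  π[x]((σ[x='s'](S) ∪ π[x,v](ρ[v/u](ρ[x/z](R))))) → 6

== RESULT ==
x
q
q
r
s
s
t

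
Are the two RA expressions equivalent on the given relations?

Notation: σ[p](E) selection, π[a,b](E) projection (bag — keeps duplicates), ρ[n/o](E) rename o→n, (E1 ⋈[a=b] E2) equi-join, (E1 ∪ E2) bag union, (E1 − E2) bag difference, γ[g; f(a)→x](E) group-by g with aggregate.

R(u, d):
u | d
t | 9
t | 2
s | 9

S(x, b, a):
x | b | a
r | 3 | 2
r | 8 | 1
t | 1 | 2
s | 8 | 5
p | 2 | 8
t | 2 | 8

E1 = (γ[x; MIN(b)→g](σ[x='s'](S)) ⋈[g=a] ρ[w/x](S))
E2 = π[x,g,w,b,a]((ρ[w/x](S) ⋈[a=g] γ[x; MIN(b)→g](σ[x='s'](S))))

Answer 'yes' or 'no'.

E1 per-node cardinality:
  S → 6
  σ[x='s'](S) → 1
  γ[x; MIN(b)→g](σ[x='s'](S)) → 1
  S → 6
  ρ[w/x](S) → 6
  (γ[x; MIN(b)→g](σ[x='s'](S)) ⋈[g=a] ρ[w/x](S)) → 2
E2 per-node cardinality:
  S → 6
  ρ[w/x](S) → 6
  S → 6
  σ[x='s'](S) → 1
  γ[x; MIN(b)→g](σ[x='s'](S)) → 1
  (ρ[w/x](S) ⋈[a=g] γ[x; MIN(b)→g](σ[x='s'](S))) → 2
  π[x,g,w,b,a]((ρ[w/x](S) ⋈[a=g] γ[x; MIN(b)→g](σ[x='s'](S)))) → 2

E1 and E2 produce the same multiset:
x | g | w | b | a
s | 8 | p | 2 | 8
s | 8 | t | 2 | 8

yes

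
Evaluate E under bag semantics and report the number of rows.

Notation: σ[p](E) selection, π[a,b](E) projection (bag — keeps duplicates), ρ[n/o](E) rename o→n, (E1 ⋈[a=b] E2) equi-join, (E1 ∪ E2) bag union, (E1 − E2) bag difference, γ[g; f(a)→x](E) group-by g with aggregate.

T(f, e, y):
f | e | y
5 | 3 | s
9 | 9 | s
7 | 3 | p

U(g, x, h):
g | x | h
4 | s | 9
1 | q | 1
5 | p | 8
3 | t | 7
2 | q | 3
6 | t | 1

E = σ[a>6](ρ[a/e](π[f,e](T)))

Row counts bottom-up:
  T → 3
  π[f,e](T) → 3
  ρ[a/e](π[f,e](T)) → 3
  σ[a>6](ρ[a/e](π[f,e](T))) → 1

|E| = 1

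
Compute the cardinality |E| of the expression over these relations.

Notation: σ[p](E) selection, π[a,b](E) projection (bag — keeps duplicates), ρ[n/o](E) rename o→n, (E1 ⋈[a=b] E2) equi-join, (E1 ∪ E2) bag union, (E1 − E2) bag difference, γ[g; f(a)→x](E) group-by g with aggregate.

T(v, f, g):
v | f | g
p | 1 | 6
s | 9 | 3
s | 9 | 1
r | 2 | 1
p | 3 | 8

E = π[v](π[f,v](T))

Subexpression sizes:
  T → 5
  π[f,v](T) → 5
  π[v](π[f,v](T)) → 5

|E| = 5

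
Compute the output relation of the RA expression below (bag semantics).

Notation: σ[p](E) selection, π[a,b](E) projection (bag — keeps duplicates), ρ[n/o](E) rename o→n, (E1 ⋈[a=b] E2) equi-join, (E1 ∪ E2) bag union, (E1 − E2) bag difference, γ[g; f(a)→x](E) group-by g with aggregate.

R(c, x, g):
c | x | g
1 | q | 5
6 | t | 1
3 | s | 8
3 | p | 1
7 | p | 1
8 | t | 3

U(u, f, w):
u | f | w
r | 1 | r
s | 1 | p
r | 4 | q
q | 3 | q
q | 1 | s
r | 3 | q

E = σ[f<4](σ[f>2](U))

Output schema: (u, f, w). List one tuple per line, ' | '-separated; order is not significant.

Row counts bottom-up:
  U → 6
  σ[f>2](U) → 3
  σ[f<4](σ[f>2](U)) → 2

== RESULT ==
u | f | w
q | 3 | q
r | 3 | q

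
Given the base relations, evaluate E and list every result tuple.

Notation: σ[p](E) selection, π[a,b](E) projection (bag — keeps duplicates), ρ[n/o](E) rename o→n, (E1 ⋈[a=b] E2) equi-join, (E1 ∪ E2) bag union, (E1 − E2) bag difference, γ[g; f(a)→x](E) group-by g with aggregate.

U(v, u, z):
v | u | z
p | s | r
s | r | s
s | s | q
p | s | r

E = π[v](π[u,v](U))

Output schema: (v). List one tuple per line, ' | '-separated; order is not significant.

Stepwise |·|:
  U → 4
  π[u,v](U) → 4
  π[v](π[u,v](U)) → 4

== RESULT ==
v
p
p
s
s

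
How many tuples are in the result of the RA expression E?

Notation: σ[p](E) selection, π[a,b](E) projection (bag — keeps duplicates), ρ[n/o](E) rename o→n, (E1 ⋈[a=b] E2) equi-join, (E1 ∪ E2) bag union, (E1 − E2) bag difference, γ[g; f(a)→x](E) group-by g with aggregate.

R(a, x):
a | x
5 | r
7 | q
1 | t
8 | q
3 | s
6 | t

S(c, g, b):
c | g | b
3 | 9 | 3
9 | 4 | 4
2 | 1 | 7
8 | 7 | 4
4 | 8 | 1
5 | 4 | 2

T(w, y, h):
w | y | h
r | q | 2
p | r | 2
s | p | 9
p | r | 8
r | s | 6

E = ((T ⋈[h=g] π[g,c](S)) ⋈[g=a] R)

Per-node cardinality:
  T → 5
  S → 6
  π[g,c](S) → 6
  (T ⋈[h=g] π[g,c](S)) → 2
  R → 6
  ((T ⋈[h=g] π[g,c](S)) ⋈[g=a] R) → 1

|E| = 1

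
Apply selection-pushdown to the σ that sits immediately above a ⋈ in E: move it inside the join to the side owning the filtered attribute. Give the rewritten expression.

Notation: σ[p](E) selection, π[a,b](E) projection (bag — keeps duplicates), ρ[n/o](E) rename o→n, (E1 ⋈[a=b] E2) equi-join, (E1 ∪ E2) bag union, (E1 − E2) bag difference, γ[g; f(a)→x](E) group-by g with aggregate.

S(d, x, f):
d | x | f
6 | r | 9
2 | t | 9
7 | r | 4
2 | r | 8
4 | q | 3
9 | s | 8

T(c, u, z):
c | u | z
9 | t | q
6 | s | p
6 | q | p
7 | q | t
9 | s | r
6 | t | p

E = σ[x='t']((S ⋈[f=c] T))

σ filters on x, owned by the left side.
E' = (σ[x='t'](S) ⋈[f=c] T)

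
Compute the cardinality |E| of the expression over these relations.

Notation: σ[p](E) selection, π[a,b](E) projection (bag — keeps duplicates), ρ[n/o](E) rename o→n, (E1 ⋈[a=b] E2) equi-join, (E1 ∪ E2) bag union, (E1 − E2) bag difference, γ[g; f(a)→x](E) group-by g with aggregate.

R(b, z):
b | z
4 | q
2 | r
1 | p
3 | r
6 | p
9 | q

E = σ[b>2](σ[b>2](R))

Row counts bottom-up:
  R → 6
  σ[b>2](R) → 4
  σ[b>2](σ[b>2](R)) → 4

|E| = 4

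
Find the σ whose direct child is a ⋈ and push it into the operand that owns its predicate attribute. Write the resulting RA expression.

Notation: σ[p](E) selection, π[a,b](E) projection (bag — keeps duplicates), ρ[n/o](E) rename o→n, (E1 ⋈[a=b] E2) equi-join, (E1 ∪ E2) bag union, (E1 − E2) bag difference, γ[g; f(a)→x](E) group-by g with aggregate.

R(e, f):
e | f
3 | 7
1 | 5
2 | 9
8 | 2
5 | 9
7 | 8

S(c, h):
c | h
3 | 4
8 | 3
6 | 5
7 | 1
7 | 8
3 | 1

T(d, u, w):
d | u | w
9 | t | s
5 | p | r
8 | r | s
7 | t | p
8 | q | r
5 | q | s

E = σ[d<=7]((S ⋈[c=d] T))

σ filters on d, owned by the right side.
E' = (S ⋈[c=d] σ[d<=7](T))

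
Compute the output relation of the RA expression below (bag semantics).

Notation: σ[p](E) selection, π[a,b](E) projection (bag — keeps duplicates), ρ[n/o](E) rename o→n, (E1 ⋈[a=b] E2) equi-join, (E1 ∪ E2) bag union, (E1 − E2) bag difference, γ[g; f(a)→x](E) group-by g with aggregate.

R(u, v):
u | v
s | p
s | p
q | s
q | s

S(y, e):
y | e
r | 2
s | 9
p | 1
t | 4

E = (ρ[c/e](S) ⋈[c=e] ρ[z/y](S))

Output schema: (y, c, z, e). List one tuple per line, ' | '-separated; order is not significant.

Row counts bottom-up:
  S → 4
  ρ[c/e](S) → 4
  S → 4
  ρ[z/y](S) → 4
  (ρ[c/e](S) ⋈[c=e] ρ[z/y](S)) → 4

== RESULT ==
y | c | z | e
p | 1 | p | 1
r | 2 | r | 2
s | 9 | s | 9
t | 4 | t | 4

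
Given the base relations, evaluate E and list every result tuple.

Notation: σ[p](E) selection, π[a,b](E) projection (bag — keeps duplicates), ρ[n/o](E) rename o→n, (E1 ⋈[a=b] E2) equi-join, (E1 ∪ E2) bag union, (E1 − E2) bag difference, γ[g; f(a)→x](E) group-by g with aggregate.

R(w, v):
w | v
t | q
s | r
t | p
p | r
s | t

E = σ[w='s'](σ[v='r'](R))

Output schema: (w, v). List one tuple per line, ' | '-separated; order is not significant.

Stepwise |·|:
  R → 5
  σ[v='r'](R) → 2
  σ[w='s'](σ[v='r'](R)) → 1

== RESULT ==
w | v
s | r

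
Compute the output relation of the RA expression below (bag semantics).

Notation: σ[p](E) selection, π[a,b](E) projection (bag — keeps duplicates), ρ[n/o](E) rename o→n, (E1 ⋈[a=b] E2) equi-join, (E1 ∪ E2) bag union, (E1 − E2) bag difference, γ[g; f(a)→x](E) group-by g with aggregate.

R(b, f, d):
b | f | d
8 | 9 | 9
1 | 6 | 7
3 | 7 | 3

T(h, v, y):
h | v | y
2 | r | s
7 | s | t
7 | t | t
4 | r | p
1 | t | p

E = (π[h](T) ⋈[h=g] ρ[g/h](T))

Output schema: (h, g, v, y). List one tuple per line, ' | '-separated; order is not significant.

Subexpression sizes:
  T → 5
  π[h](T) → 5
  T → 5
  ρ[g/h](T) → 5
  (π[h](T) ⋈[h=g] ρ[g/h](T)) → 7

== RESULT ==
h | g | v | y
1 | 1 | t | p
2 | 2 | r | s
4 | 4 | r | p
7 | 7 | s | t
7 | 7 | s | t
7 | 7 | t | t
7 | 7 | t | t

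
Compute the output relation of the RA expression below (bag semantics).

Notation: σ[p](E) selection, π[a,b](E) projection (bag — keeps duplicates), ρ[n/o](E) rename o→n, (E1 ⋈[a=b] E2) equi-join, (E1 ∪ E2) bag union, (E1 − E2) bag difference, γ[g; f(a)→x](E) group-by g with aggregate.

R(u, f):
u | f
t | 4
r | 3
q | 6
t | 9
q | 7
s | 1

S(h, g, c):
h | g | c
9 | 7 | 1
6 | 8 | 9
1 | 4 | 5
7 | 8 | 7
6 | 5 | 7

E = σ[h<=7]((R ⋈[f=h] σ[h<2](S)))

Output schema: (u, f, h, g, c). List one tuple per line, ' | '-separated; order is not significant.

Row counts bottom-up:
  R → 6
  S → 5
  σ[h<2](S) → 1
  (R ⋈[f=h] σ[h<2](S)) → 1
  σ[h<=7]((R ⋈[f=h] σ[h<2](S))) → 1

== RESULT ==
u | f | h | g | c
s | 1 | 1 | 4 | 5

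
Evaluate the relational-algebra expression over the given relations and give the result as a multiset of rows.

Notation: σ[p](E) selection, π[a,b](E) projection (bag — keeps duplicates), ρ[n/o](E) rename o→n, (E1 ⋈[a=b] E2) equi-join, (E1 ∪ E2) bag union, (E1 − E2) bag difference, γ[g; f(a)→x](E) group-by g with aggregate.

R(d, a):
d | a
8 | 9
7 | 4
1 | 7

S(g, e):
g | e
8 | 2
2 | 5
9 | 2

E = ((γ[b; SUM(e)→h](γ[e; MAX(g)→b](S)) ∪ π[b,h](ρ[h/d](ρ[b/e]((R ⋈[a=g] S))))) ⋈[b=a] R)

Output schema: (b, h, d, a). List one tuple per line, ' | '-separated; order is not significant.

Per-node cardinality:
  S → 3
  γ[e; MAX(g)→b](S) → 2
  γ[b; SUM(e)→h](γ[e; MAX(g)→b](S)) → 2
  R → 3
  S → 3
  (R ⋈[a=g] S) → 1
  ρ[b/e]((R ⋈[a=g] S)) → 1
  ρ[h/d](ρ[b/e]((R ⋈[a=g] S))) → 1
  π[b,h](ρ[h/d](ρ[b/e]((R ⋈[a=g] S)))) → 1
  (γ[b; SUM(e)→h](γ[e; MAX(g)→b](S)) ∪ π[b,h](ρ[h/d](ρ[b/e]((R ⋈[a=g] S))))) → 3
  R → 3
  ((γ[b; SUM(e)→h](γ[e; MAX(g)→b](S)) ∪ π[b,h](ρ[h/d](ρ[b/e]((R ⋈[a=g] S))))) ⋈[b=a] R) → 1

== RESULT ==
b | h | d | a
9 | 2 | 8 | 9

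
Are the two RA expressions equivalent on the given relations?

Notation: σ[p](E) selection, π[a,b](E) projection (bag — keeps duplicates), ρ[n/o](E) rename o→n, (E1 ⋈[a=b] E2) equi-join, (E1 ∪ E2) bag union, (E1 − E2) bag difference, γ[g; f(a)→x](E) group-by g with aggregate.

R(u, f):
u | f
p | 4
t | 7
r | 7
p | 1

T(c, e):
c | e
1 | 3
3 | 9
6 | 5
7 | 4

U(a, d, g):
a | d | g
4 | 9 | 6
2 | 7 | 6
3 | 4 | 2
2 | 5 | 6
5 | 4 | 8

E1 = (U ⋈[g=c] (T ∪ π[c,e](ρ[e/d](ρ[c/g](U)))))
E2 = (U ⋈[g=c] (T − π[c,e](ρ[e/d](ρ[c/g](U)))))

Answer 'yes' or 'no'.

E1 per-node cardinality:
  U → 5
  T → 4
  U → 5
  ρ[c/g](U) → 5
  ρ[e/d](ρ[c/g](U)) → 5
  π[c,e](ρ[e/d](ρ[c/g](U))) → 5
  (T ∪ π[c,e](ρ[e/d](ρ[c/g](U)))) → 9
  (U ⋈[g=c] (T ∪ π[c,e](ρ[e/d](ρ[c/g](U))))) → 14
E2 per-node cardinality:
  U → 5
  T → 4
  U → 5
  ρ[c/g](U) → 5
  ρ[e/d](ρ[c/g](U)) → 5
  π[c,e](ρ[e/d](ρ[c/g](U))) → 5
  (T − π[c,e](ρ[e/d](ρ[c/g](U)))) → 3
  (U ⋈[g=c] (T − π[c,e](ρ[e/d](ρ[c/g](U))))) → 0

E1 result:
a | d | g | c | e
2 | 5 | 6 | 6 | 5
2 | 5 | 6 | 6 | 5
2 | 5 | 6 | 6 | 7
2 | 5 | 6 | 6 | 9
2 | 7 | 6 | 6 | 5
2 | 7 | 6 | 6 | 5
2 | 7 | 6 | 6 | 7
2 | 7 | 6 | 6 | 9
3 | 4 | 2 | 2 | 4
4 | 9 | 6 | 6 | 5
4 | 9 | 6 | 6 | 5
4 | 9 | 6 | 6 | 7
4 | 9 | 6 | 6 | 9
5 | 4 | 8 | 8 | 4
E2 result:
a | d | g | c | e
(0 rows)
Witness: (2, 5, 6, 6, 5) appears 2× in E1 but 0× in E2.

no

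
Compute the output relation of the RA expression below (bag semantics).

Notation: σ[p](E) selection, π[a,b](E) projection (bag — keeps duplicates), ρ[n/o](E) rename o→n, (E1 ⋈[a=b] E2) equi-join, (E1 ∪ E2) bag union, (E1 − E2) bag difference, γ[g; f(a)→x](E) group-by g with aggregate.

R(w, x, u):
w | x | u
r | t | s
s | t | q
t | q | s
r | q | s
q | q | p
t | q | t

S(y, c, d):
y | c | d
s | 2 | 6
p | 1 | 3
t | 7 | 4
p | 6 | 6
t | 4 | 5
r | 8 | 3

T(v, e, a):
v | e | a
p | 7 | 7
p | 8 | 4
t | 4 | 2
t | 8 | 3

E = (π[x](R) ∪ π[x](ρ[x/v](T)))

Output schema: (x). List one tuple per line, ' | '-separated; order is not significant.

Per-node cardinality:
  R → 6
  π[x](R) → 6
  T → 4
  ρ[x/v](T) → 4
  π[x](ρ[x/v](T)) → 4
  (π[x](R) ∪ π[x](ρ[x/v](T))) → 10

== RESULT ==
x
p
p
q
q
q
q
t
t
t
t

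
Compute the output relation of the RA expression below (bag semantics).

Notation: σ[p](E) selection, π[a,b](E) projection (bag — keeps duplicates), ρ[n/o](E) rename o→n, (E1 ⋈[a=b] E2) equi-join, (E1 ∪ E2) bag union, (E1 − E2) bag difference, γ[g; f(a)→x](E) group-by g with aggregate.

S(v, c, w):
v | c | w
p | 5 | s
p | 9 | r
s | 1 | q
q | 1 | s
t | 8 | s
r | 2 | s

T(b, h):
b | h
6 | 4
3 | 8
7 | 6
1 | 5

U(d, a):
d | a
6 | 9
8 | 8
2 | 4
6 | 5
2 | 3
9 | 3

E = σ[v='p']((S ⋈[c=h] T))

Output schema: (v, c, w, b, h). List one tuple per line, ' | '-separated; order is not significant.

Subexpression sizes:
  S → 6
  T → 4
  (S ⋈[c=h] T) → 2
  σ[v='p']((S ⋈[c=h] T)) → 1

== RESULT ==
v | c | w | b | h
p | 5 | s | 1 | 5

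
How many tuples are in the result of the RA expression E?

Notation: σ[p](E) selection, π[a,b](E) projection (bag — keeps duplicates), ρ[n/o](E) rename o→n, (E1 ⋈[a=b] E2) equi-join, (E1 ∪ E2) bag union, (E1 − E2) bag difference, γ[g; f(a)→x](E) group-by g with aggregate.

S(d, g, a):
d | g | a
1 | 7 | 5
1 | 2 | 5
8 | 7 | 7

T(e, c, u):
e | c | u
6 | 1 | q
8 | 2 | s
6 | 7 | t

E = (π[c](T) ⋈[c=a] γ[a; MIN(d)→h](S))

Subexpression sizes:
  T → 3
  π[c](T) → 3
  S → 3
  γ[a; MIN(d)→h](S) → 2
  (π[c](T) ⋈[c=a] γ[a; MIN(d)→h](S)) → 1

|E| = 1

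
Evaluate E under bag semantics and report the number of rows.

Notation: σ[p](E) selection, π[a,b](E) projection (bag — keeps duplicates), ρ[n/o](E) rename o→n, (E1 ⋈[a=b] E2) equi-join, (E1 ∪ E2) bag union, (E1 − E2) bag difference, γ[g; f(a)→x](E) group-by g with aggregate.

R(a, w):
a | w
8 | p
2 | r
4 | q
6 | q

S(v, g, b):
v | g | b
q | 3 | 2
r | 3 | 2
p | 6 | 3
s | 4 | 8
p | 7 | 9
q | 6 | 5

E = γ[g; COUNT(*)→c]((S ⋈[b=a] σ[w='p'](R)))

Per-node cardinality:
  S → 6
  R → 4
  σ[w='p'](R) → 1
  (S ⋈[b=a] σ[w='p'](R)) → 1
  γ[g; COUNT(*)→c]((S ⋈[b=a] σ[w='p'](R))) → 1

|E| = 1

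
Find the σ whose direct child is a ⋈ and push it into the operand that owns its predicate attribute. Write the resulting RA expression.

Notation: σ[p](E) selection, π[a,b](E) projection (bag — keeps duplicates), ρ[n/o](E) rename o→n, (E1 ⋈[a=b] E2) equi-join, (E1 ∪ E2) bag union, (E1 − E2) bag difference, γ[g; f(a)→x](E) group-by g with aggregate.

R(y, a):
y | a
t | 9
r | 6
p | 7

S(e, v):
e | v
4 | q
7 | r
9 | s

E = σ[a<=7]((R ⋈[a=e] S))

σ filters on a, owned by the left side.
E' = (σ[a<=7](R) ⋈[a=e] S)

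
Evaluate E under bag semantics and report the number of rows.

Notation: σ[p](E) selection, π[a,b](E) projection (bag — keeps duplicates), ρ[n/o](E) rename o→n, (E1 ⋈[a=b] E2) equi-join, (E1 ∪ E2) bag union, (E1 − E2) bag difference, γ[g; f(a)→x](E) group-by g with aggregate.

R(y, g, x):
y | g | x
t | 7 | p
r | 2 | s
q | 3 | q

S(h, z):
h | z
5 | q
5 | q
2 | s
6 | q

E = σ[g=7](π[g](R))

Subexpression sizes:
  R → 3
  π[g](R) → 3
  σ[g=7](π[g](R)) → 1

|E| = 1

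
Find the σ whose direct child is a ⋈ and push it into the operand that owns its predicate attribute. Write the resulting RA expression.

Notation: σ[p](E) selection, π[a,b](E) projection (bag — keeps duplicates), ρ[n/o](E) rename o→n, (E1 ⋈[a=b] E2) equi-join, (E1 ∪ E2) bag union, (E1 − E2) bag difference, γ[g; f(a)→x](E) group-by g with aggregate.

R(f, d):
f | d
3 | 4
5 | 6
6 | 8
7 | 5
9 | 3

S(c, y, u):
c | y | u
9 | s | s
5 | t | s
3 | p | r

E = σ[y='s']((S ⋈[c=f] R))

σ filters on y, owned by the left side.
E' = (σ[y='s'](S) ⋈[c=f] R)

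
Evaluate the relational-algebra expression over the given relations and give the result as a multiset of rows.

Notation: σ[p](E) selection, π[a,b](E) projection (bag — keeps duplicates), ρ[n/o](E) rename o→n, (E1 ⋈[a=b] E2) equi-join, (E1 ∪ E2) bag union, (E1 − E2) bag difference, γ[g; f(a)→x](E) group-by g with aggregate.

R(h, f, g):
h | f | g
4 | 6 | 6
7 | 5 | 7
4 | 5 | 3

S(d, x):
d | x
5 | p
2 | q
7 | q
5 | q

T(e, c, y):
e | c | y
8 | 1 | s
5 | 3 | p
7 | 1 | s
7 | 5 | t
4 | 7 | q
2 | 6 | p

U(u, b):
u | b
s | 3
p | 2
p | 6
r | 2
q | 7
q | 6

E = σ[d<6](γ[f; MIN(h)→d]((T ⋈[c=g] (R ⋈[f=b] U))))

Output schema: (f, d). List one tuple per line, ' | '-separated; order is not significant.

Per-node cardinality:
  T → 6
  R → 3
  U → 6
  (R ⋈[f=b] U) → 2
  (T ⋈[c=g] (R ⋈[f=b] U)) → 2
  γ[f; MIN(h)→d]((T ⋈[c=g] (R ⋈[f=b] U))) → 1
  σ[d<6](γ[f; MIN(h)→d]((T ⋈[c=g] (R ⋈[f=b] U)))) → 1

== RESULT ==
f | d
6 | 4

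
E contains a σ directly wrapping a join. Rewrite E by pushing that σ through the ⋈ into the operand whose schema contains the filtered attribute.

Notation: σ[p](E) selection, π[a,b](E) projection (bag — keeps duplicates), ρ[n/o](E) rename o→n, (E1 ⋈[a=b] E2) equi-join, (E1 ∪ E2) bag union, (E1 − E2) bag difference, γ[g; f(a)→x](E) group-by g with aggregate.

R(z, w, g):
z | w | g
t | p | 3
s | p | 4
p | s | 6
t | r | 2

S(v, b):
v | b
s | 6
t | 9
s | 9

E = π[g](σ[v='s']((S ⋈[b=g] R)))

σ filters on v, owned by the left side.
E' = π[g]((σ[v='s'](S) ⋈[b=g] R))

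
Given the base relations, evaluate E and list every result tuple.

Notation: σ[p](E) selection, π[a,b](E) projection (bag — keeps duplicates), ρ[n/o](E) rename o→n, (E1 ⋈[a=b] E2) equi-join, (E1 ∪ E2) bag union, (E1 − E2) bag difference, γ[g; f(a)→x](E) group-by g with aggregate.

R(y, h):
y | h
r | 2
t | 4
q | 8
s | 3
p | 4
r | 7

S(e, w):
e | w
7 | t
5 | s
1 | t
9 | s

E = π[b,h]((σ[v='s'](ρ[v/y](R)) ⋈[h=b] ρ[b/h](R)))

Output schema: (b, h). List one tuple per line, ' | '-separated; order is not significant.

Per-node cardinality:
  R → 6
  ρ[v/y](R) → 6
  σ[v='s'](ρ[v/y](R)) → 1
  R → 6
  ρ[b/h](R) → 6
  (σ[v='s'](ρ[v/y](R)) ⋈[h=b] ρ[b/h](R)) → 1
  π[b,h]((σ[v='s'](ρ[v/y](R)) ⋈[h=b] ρ[b/h](R))) → 1

== RESULT ==
b | h
3 | 3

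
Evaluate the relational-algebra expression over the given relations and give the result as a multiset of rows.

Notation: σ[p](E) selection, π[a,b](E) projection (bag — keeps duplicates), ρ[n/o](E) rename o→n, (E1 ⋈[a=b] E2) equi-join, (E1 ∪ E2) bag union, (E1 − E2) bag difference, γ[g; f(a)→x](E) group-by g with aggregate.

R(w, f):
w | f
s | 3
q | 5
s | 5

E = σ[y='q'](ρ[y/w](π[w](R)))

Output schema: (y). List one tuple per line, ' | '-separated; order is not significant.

Subexpression sizes:
  R → 3
  π[w](R) → 3
  ρ[y/w](π[w](R)) → 3
  σ[y='q'](ρ[y/w](π[w](R))) → 1

== RESULT ==
y
q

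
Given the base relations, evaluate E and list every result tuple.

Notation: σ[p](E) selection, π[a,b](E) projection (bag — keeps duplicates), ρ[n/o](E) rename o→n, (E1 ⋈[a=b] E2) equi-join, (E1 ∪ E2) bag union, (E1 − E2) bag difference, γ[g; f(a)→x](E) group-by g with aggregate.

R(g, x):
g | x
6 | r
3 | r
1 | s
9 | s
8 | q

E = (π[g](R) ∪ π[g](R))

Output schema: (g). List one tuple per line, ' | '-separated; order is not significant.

Stepwise |·|:
  R → 5
  π[g](R) → 5
  R → 5
  π[g](R) → 5
  (π[g](R) ∪ π[g](R)) → 10

== RESULT ==
g
1
1
3
3
6
6
8
8
9
9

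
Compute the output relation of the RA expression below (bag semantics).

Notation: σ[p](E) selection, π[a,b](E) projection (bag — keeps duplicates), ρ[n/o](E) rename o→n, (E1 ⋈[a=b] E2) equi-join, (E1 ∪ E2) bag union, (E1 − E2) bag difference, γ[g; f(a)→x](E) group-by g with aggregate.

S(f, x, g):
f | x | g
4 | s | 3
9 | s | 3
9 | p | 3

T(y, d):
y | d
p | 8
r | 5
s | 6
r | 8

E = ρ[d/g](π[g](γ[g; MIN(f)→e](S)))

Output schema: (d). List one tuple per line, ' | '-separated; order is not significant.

Per-node cardinality:
  S → 3
  γ[g; MIN(f)→e](S) → 1
  π[g](γ[g; MIN(f)→e](S)) → 1
  ρ[d/g](π[g](γ[g; MIN(f)→e](S))) → 1

== RESULT ==
d
3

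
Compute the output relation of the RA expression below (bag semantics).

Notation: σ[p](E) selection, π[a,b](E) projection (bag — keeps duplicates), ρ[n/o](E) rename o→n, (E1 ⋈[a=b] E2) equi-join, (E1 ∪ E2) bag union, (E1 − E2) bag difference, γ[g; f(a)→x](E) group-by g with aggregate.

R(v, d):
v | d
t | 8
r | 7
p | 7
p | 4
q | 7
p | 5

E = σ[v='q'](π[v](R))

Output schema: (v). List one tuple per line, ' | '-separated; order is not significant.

Stepwise |·|:
  R → 6
  π[v](R) → 6
  σ[v='q'](π[v](R)) → 1

== RESULT ==
v
q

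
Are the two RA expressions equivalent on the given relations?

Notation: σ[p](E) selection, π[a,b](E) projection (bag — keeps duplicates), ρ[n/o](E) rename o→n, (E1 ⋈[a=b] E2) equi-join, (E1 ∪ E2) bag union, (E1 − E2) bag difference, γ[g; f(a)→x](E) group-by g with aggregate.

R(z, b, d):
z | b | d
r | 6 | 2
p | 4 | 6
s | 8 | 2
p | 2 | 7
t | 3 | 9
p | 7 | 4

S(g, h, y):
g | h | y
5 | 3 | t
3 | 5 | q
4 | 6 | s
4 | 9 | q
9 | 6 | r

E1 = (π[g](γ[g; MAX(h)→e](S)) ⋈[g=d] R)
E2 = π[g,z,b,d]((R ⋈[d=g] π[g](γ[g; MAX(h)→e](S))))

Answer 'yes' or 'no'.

E1 stepwise |·|:
  S → 5
  γ[g; MAX(h)→e](S) → 4
  π[g](γ[g; MAX(h)→e](S)) → 4
  R → 6
  (π[g](γ[g; MAX(h)→e](S)) ⋈[g=d] R) → 2
E2 stepwise |·|:
  R → 6
  S → 5
  γ[g; MAX(h)→e](S) → 4
  π[g](γ[g; MAX(h)→e](S)) → 4
  (R ⋈[d=g] π[g](γ[g; MAX(h)→e](S))) → 2
  π[g,z,b,d]((R ⋈[d=g] π[g](γ[g; MAX(h)→e](S)))) → 2

E1 and E2 produce the same multiset:
g | z | b | d
4 | p | 7 | 4
9 | t | 3 | 9

yes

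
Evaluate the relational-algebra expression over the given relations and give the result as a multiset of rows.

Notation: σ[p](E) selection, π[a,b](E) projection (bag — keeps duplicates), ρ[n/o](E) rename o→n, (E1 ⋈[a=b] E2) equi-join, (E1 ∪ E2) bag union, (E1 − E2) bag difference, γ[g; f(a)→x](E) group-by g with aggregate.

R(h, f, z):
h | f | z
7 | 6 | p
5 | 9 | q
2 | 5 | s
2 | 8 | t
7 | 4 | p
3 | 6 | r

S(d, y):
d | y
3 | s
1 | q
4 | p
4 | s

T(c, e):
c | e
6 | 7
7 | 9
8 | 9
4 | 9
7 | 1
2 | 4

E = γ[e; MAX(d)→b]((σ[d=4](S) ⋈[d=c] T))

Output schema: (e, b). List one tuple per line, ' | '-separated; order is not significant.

Row counts bottom-up:
  S → 4
  σ[d=4](S) → 2
  T → 6
  (σ[d=4](S) ⋈[d=c] T) → 2
  γ[e; MAX(d)→b]((σ[d=4](S) ⋈[d=c] T)) → 1

== RESULT ==
e | b
9 | 4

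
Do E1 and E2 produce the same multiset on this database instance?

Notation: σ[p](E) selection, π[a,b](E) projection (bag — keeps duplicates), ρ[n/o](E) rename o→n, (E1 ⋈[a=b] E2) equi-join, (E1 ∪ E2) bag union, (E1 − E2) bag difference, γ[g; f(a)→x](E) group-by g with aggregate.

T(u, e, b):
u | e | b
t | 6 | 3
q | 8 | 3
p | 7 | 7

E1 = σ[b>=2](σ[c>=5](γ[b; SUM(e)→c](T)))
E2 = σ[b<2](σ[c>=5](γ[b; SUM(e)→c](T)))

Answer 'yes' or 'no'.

E1 stepwise |·|:
  T → 3
  γ[b; SUM(e)→c](T) → 2
  σ[c>=5](γ[b; SUM(e)→c](T)) → 2
  σ[b>=2](σ[c>=5](γ[b; SUM(e)→c](T))) → 2
E2 stepwise |·|:
  T → 3
  γ[b; SUM(e)→c](T) → 2
  σ[c>=5](γ[b; SUM(e)→c](T)) → 2
  σ[b<2](σ[c>=5](γ[b; SUM(e)→c](T))) → 0

E1 result:
b | c
3 | 14
7 | 7
E2 result:
b | c
(0 rows)
Witness: (3, 14) appears 1× in E1 but 0× in E2.

no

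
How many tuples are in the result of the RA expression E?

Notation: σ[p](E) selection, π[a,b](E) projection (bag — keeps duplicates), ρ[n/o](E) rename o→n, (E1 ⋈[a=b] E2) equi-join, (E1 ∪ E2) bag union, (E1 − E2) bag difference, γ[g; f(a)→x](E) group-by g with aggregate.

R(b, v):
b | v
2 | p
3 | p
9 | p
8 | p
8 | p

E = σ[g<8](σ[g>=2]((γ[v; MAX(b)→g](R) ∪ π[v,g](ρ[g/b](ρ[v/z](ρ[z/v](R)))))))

Per-node cardinality:
  R → 5
  γ[v; MAX(b)→g](R) → 1
  R → 5
  ρ[z/v](R) → 5
  ρ[v/z](ρ[z/v](R)) → 5
  ρ[g/b](ρ[v/z](ρ[z/v](R))) → 5
  π[v,g](ρ[g/b](ρ[v/z](ρ[z/v](R)))) → 5
  (γ[v; MAX(b)→g](R) ∪ π[v,g](ρ[g/b](ρ[v/z](ρ[z/v](R))))) → 6
  σ[g>=2]((γ[v; MAX(b)→g](R) ∪ π[v,g](ρ[g/b](ρ[v/z](ρ[z/v](R)))))) → 6
  σ[g<8](σ[g>=2]((γ[v; MAX(b)→g](R) ∪ π[v,g](ρ[g/b](ρ[v/z](ρ[z/v](R))))))) → 2

|E| = 2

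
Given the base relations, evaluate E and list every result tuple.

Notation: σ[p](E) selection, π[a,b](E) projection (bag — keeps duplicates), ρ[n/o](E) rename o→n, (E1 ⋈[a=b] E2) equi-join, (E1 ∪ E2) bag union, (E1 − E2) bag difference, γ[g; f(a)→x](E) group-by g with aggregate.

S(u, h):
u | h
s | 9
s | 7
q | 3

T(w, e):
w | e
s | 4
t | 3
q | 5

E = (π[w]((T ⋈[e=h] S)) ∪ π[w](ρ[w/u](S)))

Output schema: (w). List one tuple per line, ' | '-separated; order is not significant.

Row counts bottom-up:
  T → 3
  S → 3
  (T ⋈[e=h] S) → 1
  π[w]((T ⋈[e=h] S)) → 1
  S → 3
  ρ[w/u](S) → 3
  π[w](ρ[w/u](S)) → 3
  (π[w]((T ⋈[e=h] S)) ∪ π[w](ρ[w/u](S))) → 4

== RESULT ==
w
q
s
s
t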